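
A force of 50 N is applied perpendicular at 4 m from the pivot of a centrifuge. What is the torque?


Given: F = 50 N, r = 4 m, angle = 90 deg (perpendicular)
Using tau = F * r * sin(90)
sin(90) = 1
tau = 50 * 4 * 1
tau = 200 Nm

200 Nm


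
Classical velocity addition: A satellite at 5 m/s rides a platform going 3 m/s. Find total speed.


Given: object velocity = 5 m/s, platform velocity = 3 m/s (same direction)
Using classical velocity addition: v_total = v_object + v_platform
v_total = 5 + 3
v_total = 8 m/s

8 m/s


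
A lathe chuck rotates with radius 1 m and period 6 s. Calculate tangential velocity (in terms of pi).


Given: radius r = 1 m, period T = 6 s
Using v = 2*pi*r / T
v = 2*pi*1 / 6
v = 2*pi / 6
v = 1/3*pi m/s

1/3*pi m/s


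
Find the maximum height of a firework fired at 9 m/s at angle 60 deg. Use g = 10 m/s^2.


Given: v0 = 9 m/s, theta = 60 deg, g = 10 m/s^2
sin^2(60) = 3/4
Using H = v0^2 * sin^2(theta) / (2*g)
H = 9^2 * 3/4 / (2*10)
H = 81 * 3/4 / 20
H = 243/4 / 20
H = 243/80 m

243/80 m


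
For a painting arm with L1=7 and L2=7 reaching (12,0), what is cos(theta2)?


Given: L1 = 7, L2 = 7, target (x, y) = (12, 0)
Using cos(theta2) = (x^2 + y^2 - L1^2 - L2^2) / (2*L1*L2)
x^2 + y^2 = 12^2 + 0 = 144
L1^2 + L2^2 = 49 + 49 = 98
Numerator = 144 - 98 = 46
Denominator = 2*7*7 = 98
cos(theta2) = 46/98 = 23/49

23/49


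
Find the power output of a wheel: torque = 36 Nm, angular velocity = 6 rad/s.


Given: tau = 36 Nm, omega = 6 rad/s
Using P = tau * omega
P = 36 * 6
P = 216 W

216 W


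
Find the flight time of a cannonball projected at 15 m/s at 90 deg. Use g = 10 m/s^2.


Given: v0 = 15 m/s, theta = 90 deg, g = 10 m/s^2
sin(90) = 1
Using T = 2*v0*sin(theta) / g
T = 2*15*1 / 10
T = 30 / 10
T = 3 s

3 s


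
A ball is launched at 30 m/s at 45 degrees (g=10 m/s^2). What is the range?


Given: v0 = 30 m/s, theta = 45 deg, g = 10 m/s^2
sin(2*45) = sin(90) = 1
Using R = v0^2 * sin(2*theta) / g
R = 30^2 * 1 / 10
R = 900 / 10
R = 90 m

90 m


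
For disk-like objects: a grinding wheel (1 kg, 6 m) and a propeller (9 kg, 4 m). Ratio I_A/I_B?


Given: M1=1 kg, R1=6 m, M2=9 kg, R2=4 m
For a disk: I = (1/2)*M*R^2, so I_A/I_B = (M1*R1^2)/(M2*R2^2)
M1*R1^2 = 1*36 = 36
M2*R2^2 = 9*16 = 144
I_A/I_B = 36/144 = 1/4

1/4


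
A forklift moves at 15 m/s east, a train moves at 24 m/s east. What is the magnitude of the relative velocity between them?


Given: v_A = 15 m/s east, v_B = 24 m/s east
Both move in the same direction; relative speed = |v_A - v_B|
|15 - 24| = |-9|
= 9 m/s

9 m/s


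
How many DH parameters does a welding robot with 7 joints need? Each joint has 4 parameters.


Given: 7 joints, 4 DH parameters per joint (d, theta, a, alpha)
Total DH parameters = number_of_joints * 4
Total = 7 * 4
Total = 28

28


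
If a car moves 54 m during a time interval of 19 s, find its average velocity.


Given: distance d = 54 m, time t = 19 s
Using v = d / t
v = 54 / 19
v = 54/19 m/s

54/19 m/s


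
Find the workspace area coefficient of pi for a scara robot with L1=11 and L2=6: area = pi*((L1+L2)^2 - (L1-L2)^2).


Given: L1 = 11, L2 = 6
(L1+L2)^2 = (17)^2 = 289
(L1-L2)^2 = (5)^2 = 25
Difference = 289 - 25 = 264
This equals 4*L1*L2 = 4*11*6 = 264
Workspace area = 264*pi

264


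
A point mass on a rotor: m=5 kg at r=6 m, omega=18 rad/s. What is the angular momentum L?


Given: m = 5 kg, r = 6 m, omega = 18 rad/s
For a point mass: I = m*r^2
I = 5*6^2 = 5*36 = 180
L = I*omega = 180*18
L = 3240 kg*m^2/s

3240 kg*m^2/s


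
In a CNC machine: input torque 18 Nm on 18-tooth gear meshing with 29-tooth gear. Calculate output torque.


Given: N1 = 18, N2 = 29, T1 = 18 Nm
Using T2/T1 = N2/N1
T2 = T1 * N2 / N1
T2 = 18 * 29 / 18
T2 = 522 / 18
T2 = 29 Nm

29 Nm


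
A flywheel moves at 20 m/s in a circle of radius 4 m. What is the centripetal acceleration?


Given: v = 20 m/s, r = 4 m
Using a_c = v^2 / r
a_c = 20^2 / 4
a_c = 400 / 4
a_c = 100 m/s^2

100 m/s^2


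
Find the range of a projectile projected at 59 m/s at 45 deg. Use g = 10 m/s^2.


Given: v0 = 59 m/s, theta = 45 deg, g = 10 m/s^2
sin(2*45) = sin(90) = 1
Using R = v0^2 * sin(2*theta) / g
R = 59^2 * 1 / 10
R = 3481 / 10
R = 3481/10 m

3481/10 m


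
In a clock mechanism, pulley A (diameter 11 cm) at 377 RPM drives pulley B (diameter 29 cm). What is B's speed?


Given: D1 = 11 cm, w1 = 377 RPM, D2 = 29 cm
Using D1*w1 = D2*w2
w2 = D1*w1 / D2
w2 = 11*377 / 29
w2 = 4147 / 29
w2 = 143 RPM

143 RPM


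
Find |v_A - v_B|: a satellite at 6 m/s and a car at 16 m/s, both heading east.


Given: v_A = 6 m/s east, v_B = 16 m/s east
Both move in the same direction; relative speed = |v_A - v_B|
|6 - 16| = |-10|
= 10 m/s

10 m/s


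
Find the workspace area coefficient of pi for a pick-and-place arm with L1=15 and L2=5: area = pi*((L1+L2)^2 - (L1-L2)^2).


Given: L1 = 15, L2 = 5
(L1+L2)^2 = (20)^2 = 400
(L1-L2)^2 = (10)^2 = 100
Difference = 400 - 100 = 300
This equals 4*L1*L2 = 4*15*5 = 300
Workspace area = 300*pi

300


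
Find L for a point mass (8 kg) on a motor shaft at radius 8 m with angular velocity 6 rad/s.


Given: m = 8 kg, r = 8 m, omega = 6 rad/s
For a point mass: I = m*r^2
I = 8*8^2 = 8*64 = 512
L = I*omega = 512*6
L = 3072 kg*m^2/s

3072 kg*m^2/s


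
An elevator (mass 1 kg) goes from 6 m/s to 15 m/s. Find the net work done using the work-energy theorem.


Given: m = 1 kg, v0 = 6 m/s, v = 15 m/s
Using W = (1/2)*m*(v^2 - v0^2)
v^2 = 15^2 = 225
v0^2 = 6^2 = 36
v^2 - v0^2 = 225 - 36 = 189
W = (1/2)*1*189 = 189/2 J

189/2 J


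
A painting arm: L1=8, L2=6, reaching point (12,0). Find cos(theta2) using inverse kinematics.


Given: L1 = 8, L2 = 6, target (x, y) = (12, 0)
Using cos(theta2) = (x^2 + y^2 - L1^2 - L2^2) / (2*L1*L2)
x^2 + y^2 = 12^2 + 0 = 144
L1^2 + L2^2 = 64 + 36 = 100
Numerator = 144 - 100 = 44
Denominator = 2*8*6 = 96
cos(theta2) = 44/96 = 11/24

11/24


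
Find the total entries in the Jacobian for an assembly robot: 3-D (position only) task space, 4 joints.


Given: task space dimension = 3, joints = 4
Jacobian is a 3 x 4 matrix
Total entries = rows * columns
Total = 3 * 4
Total = 12

12


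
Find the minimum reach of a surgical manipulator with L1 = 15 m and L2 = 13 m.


Given: L1 = 15 m, L2 = 13 m
For a 2-link planar arm, min reach = |L1 - L2| (second link folded back)
Min reach = |15 - 13|
Min reach = 2 m

2 m


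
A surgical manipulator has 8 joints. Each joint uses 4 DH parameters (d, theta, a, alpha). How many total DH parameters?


Given: 8 joints, 4 DH parameters per joint (d, theta, a, alpha)
Total DH parameters = number_of_joints * 4
Total = 8 * 4
Total = 32

32


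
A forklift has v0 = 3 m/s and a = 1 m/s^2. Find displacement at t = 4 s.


Given: v0 = 3 m/s, a = 1 m/s^2, t = 4 s
Using s = v0*t + (1/2)*a*t^2
s = 3*4 + (1/2)*1*4^2
s = 12 + (1/2)*16
s = 12 + 8
s = 20

20 m


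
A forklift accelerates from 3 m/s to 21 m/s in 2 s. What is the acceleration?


Given: initial velocity v0 = 3 m/s, final velocity v = 21 m/s, time t = 2 s
Using a = (v - v0) / t
a = (21 - 3) / 2
a = 18 / 2
a = 9 m/s^2

9 m/s^2


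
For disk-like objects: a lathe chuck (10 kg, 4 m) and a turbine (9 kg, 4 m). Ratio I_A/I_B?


Given: M1=10 kg, R1=4 m, M2=9 kg, R2=4 m
For a disk: I = (1/2)*M*R^2, so I_A/I_B = (M1*R1^2)/(M2*R2^2)
M1*R1^2 = 10*16 = 160
M2*R2^2 = 9*16 = 144
I_A/I_B = 160/144 = 10/9

10/9


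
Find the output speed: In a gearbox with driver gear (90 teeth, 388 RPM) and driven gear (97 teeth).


Given: N1 = 90 teeth, w1 = 388 RPM, N2 = 97 teeth
Using N1*w1 = N2*w2
w2 = N1*w1 / N2
w2 = 90*388 / 97
w2 = 34920 / 97
w2 = 360 RPM

360 RPM


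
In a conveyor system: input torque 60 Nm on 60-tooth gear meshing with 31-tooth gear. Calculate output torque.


Given: N1 = 60, N2 = 31, T1 = 60 Nm
Using T2/T1 = N2/N1
T2 = T1 * N2 / N1
T2 = 60 * 31 / 60
T2 = 1860 / 60
T2 = 31 Nm

31 Nm


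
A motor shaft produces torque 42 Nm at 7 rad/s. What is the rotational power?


Given: tau = 42 Nm, omega = 7 rad/s
Using P = tau * omega
P = 42 * 7
P = 294 W

294 W


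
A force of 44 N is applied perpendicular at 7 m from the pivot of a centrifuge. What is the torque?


Given: F = 44 N, r = 7 m, angle = 90 deg (perpendicular)
Using tau = F * r * sin(90)
sin(90) = 1
tau = 44 * 7 * 1
tau = 308 Nm

308 Nm


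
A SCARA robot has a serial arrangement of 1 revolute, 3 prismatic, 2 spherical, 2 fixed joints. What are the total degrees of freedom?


Given: serial robot with 1 revolute, 3 prismatic, 2 spherical, 2 fixed joints
DOF contribution per joint type: revolute=1, prismatic=1, spherical=3, fixed=0
DOF = 1*1 + 3*1 + 2*3 + 2*0
DOF = 10

10


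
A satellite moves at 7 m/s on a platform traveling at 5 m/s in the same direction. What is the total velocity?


Given: object velocity = 7 m/s, platform velocity = 5 m/s (same direction)
Using classical velocity addition: v_total = v_object + v_platform
v_total = 7 + 5
v_total = 12 m/s

12 m/s


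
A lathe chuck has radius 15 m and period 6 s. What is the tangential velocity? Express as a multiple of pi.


Given: radius r = 15 m, period T = 6 s
Using v = 2*pi*r / T
v = 2*pi*15 / 6
v = 30*pi / 6
v = 5*pi m/s

5*pi m/s


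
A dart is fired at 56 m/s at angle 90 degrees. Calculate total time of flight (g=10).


Given: v0 = 56 m/s, theta = 90 deg, g = 10 m/s^2
sin(90) = 1
Using T = 2*v0*sin(theta) / g
T = 2*56*1 / 10
T = 112 / 10
T = 56/5 s

56/5 s


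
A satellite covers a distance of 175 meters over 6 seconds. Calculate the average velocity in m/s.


Given: distance d = 175 m, time t = 6 s
Using v = d / t
v = 175 / 6
v = 175/6 m/s

175/6 m/s


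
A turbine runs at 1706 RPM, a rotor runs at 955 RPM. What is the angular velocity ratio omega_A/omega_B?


Given: RPM_A = 1706, RPM_B = 955
omega = 2*pi*RPM/60, so omega_A/omega_B = RPM_A / RPM_B
omega_A/omega_B = 1706 / 955
omega_A/omega_B = 1706/955

1706/955


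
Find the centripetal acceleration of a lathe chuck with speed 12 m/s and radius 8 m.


Given: v = 12 m/s, r = 8 m
Using a_c = v^2 / r
a_c = 12^2 / 8
a_c = 144 / 8
a_c = 18 m/s^2

18 m/s^2


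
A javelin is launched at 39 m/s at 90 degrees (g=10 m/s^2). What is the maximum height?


Given: v0 = 39 m/s, theta = 90 deg, g = 10 m/s^2
sin^2(90) = 1
Using H = v0^2 * sin^2(theta) / (2*g)
H = 39^2 * 1 / (2*10)
H = 1521 * 1 / 20
H = 1521 / 20
H = 1521/20 m

1521/20 m


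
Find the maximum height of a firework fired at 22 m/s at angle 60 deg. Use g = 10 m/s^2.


Given: v0 = 22 m/s, theta = 60 deg, g = 10 m/s^2
sin^2(60) = 3/4
Using H = v0^2 * sin^2(theta) / (2*g)
H = 22^2 * 3/4 / (2*10)
H = 484 * 3/4 / 20
H = 363 / 20
H = 363/20 m

363/20 m


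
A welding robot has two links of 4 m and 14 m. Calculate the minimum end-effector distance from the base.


Given: L1 = 4 m, L2 = 14 m
For a 2-link planar arm, min reach = |L1 - L2| (second link folded back)
Min reach = |4 - 14|
Min reach = 10 m

10 m


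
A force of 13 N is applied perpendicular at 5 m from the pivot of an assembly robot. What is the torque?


Given: F = 13 N, r = 5 m, angle = 90 deg (perpendicular)
Using tau = F * r * sin(90)
sin(90) = 1
tau = 13 * 5 * 1
tau = 65 Nm

65 Nm


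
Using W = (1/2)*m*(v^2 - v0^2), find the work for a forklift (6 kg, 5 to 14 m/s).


Given: m = 6 kg, v0 = 5 m/s, v = 14 m/s
Using W = (1/2)*m*(v^2 - v0^2)
v^2 = 14^2 = 196
v0^2 = 5^2 = 25
v^2 - v0^2 = 196 - 25 = 171
W = (1/2)*6*171 = 513 J

513 J


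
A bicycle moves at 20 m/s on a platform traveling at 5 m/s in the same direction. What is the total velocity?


Given: object velocity = 20 m/s, platform velocity = 5 m/s (same direction)
Using classical velocity addition: v_total = v_object + v_platform
v_total = 20 + 5
v_total = 25 m/s

25 m/s


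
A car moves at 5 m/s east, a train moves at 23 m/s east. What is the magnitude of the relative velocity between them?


Given: v_A = 5 m/s east, v_B = 23 m/s east
Both move in the same direction; relative speed = |v_A - v_B|
|5 - 23| = |-18|
= 18 m/s

18 m/s


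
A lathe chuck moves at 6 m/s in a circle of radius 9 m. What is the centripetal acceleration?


Given: v = 6 m/s, r = 9 m
Using a_c = v^2 / r
a_c = 6^2 / 9
a_c = 36 / 9
a_c = 4 m/s^2

4 m/s^2


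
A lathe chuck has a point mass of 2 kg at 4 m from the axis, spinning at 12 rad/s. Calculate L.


Given: m = 2 kg, r = 4 m, omega = 12 rad/s
For a point mass: I = m*r^2
I = 2*4^2 = 2*16 = 32
L = I*omega = 32*12
L = 384 kg*m^2/s

384 kg*m^2/s


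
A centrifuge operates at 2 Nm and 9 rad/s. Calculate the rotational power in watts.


Given: tau = 2 Nm, omega = 9 rad/s
Using P = tau * omega
P = 2 * 9
P = 18 W

18 W


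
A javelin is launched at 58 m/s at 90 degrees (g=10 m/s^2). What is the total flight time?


Given: v0 = 58 m/s, theta = 90 deg, g = 10 m/s^2
sin(90) = 1
Using T = 2*v0*sin(theta) / g
T = 2*58*1 / 10
T = 116 / 10
T = 58/5 s

58/5 s


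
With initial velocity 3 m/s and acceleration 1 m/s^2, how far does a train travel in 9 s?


Given: v0 = 3 m/s, a = 1 m/s^2, t = 9 s
Using s = v0*t + (1/2)*a*t^2
s = 3*9 + (1/2)*1*9^2
s = 27 + (1/2)*81
s = 27 + 81/2
s = 135/2

135/2 m


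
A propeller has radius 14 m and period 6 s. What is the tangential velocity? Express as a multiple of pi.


Given: radius r = 14 m, period T = 6 s
Using v = 2*pi*r / T
v = 2*pi*14 / 6
v = 28*pi / 6
v = 14/3*pi m/s

14/3*pi m/s


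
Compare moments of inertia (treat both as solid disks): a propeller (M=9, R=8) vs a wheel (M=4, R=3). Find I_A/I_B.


Given: M1=9 kg, R1=8 m, M2=4 kg, R2=3 m
For a disk: I = (1/2)*M*R^2, so I_A/I_B = (M1*R1^2)/(M2*R2^2)
M1*R1^2 = 9*64 = 576
M2*R2^2 = 4*9 = 36
I_A/I_B = 576/36 = 16

16


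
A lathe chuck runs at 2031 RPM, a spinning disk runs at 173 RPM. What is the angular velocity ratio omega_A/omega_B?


Given: RPM_A = 2031, RPM_B = 173
omega = 2*pi*RPM/60, so omega_A/omega_B = RPM_A / RPM_B
omega_A/omega_B = 2031 / 173
omega_A/omega_B = 2031/173

2031/173


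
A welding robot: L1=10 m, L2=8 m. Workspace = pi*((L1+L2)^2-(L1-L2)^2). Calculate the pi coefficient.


Given: L1 = 10, L2 = 8
(L1+L2)^2 = (18)^2 = 324
(L1-L2)^2 = (2)^2 = 4
Difference = 324 - 4 = 320
This equals 4*L1*L2 = 4*10*8 = 320
Workspace area = 320*pi

320


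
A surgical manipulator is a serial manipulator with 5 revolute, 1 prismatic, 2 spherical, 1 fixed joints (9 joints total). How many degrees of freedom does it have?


Given: serial robot with 5 revolute, 1 prismatic, 2 spherical, 1 fixed joints
DOF contribution per joint type: revolute=1, prismatic=1, spherical=3, fixed=0
DOF = 5*1 + 1*1 + 2*3 + 1*0
DOF = 12

12


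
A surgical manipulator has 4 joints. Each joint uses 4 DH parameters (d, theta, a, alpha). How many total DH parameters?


Given: 4 joints, 4 DH parameters per joint (d, theta, a, alpha)
Total DH parameters = number_of_joints * 4
Total = 4 * 4
Total = 16

16


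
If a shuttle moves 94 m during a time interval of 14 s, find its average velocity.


Given: distance d = 94 m, time t = 14 s
Using v = d / t
v = 94 / 14
v = 47/7 m/s

47/7 m/s


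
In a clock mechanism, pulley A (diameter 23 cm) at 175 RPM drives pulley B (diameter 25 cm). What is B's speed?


Given: D1 = 23 cm, w1 = 175 RPM, D2 = 25 cm
Using D1*w1 = D2*w2
w2 = D1*w1 / D2
w2 = 23*175 / 25
w2 = 4025 / 25
w2 = 161 RPM

161 RPM


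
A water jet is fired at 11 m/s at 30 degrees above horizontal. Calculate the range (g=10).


Given: v0 = 11 m/s, theta = 30 deg, g = 10 m/s^2
sin(2*30) = sin(60) = sqrt(3)/2
Using R = v0^2 * sin(2*theta) / g
R = 11^2 * (sqrt(3)/2) / 10
R = 121 * sqrt(3) / 20
R = 121/20*sqrt(3) m

121/20*sqrt(3) m


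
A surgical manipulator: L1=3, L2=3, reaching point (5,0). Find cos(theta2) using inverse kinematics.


Given: L1 = 3, L2 = 3, target (x, y) = (5, 0)
Using cos(theta2) = (x^2 + y^2 - L1^2 - L2^2) / (2*L1*L2)
x^2 + y^2 = 5^2 + 0 = 25
L1^2 + L2^2 = 9 + 9 = 18
Numerator = 25 - 18 = 7
Denominator = 2*3*3 = 18
cos(theta2) = 7/18 = 7/18

7/18


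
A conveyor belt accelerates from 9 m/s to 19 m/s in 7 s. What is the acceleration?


Given: initial velocity v0 = 9 m/s, final velocity v = 19 m/s, time t = 7 s
Using a = (v - v0) / t
a = (19 - 9) / 7
a = 10 / 7
a = 10/7 m/s^2

10/7 m/s^2


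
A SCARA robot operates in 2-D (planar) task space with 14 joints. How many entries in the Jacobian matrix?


Given: task space dimension = 2, joints = 14
Jacobian is a 2 x 14 matrix
Total entries = rows * columns
Total = 2 * 14
Total = 28

28


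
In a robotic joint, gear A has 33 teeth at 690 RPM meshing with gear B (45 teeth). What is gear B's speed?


Given: N1 = 33 teeth, w1 = 690 RPM, N2 = 45 teeth
Using N1*w1 = N2*w2
w2 = N1*w1 / N2
w2 = 33*690 / 45
w2 = 22770 / 45
w2 = 506 RPM

506 RPM


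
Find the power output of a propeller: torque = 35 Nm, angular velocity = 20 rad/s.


Given: tau = 35 Nm, omega = 20 rad/s
Using P = tau * omega
P = 35 * 20
P = 700 W

700 W


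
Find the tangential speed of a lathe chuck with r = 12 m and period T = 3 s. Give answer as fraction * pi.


Given: radius r = 12 m, period T = 3 s
Using v = 2*pi*r / T
v = 2*pi*12 / 3
v = 24*pi / 3
v = 8*pi m/s

8*pi m/s


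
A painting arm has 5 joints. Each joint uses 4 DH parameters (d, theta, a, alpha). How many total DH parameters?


Given: 5 joints, 4 DH parameters per joint (d, theta, a, alpha)
Total DH parameters = number_of_joints * 4
Total = 5 * 4
Total = 20

20


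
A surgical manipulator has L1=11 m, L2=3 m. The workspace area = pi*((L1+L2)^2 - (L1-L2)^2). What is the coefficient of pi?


Given: L1 = 11, L2 = 3
(L1+L2)^2 = (14)^2 = 196
(L1-L2)^2 = (8)^2 = 64
Difference = 196 - 64 = 132
This equals 4*L1*L2 = 4*11*3 = 132
Workspace area = 132*pi

132


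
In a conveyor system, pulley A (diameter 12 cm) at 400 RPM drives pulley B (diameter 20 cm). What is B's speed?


Given: D1 = 12 cm, w1 = 400 RPM, D2 = 20 cm
Using D1*w1 = D2*w2
w2 = D1*w1 / D2
w2 = 12*400 / 20
w2 = 4800 / 20
w2 = 240 RPM

240 RPM


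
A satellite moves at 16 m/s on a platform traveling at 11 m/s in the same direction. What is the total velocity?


Given: object velocity = 16 m/s, platform velocity = 11 m/s (same direction)
Using classical velocity addition: v_total = v_object + v_platform
v_total = 16 + 11
v_total = 27 m/s

27 m/s


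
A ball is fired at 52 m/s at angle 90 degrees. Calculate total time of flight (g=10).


Given: v0 = 52 m/s, theta = 90 deg, g = 10 m/s^2
sin(90) = 1
Using T = 2*v0*sin(theta) / g
T = 2*52*1 / 10
T = 104 / 10
T = 52/5 s

52/5 s


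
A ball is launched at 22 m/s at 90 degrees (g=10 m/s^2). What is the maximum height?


Given: v0 = 22 m/s, theta = 90 deg, g = 10 m/s^2
sin^2(90) = 1
Using H = v0^2 * sin^2(theta) / (2*g)
H = 22^2 * 1 / (2*10)
H = 484 * 1 / 20
H = 484 / 20
H = 121/5 m

121/5 m


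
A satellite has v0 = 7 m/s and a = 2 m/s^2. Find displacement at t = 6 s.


Given: v0 = 7 m/s, a = 2 m/s^2, t = 6 s
Using s = v0*t + (1/2)*a*t^2
s = 7*6 + (1/2)*2*6^2
s = 42 + (1/2)*72
s = 42 + 36
s = 78

78 m


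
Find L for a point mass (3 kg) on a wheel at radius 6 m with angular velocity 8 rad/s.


Given: m = 3 kg, r = 6 m, omega = 8 rad/s
For a point mass: I = m*r^2
I = 3*6^2 = 3*36 = 108
L = I*omega = 108*8
L = 864 kg*m^2/s

864 kg*m^2/s


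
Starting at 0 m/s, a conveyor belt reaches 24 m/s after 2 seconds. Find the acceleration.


Given: initial velocity v0 = 0 m/s, final velocity v = 24 m/s, time t = 2 s
Using a = (v - v0) / t
a = (24 - 0) / 2
a = 24 / 2
a = 12 m/s^2

12 m/s^2


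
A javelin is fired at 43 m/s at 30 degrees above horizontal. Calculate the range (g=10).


Given: v0 = 43 m/s, theta = 30 deg, g = 10 m/s^2
sin(2*30) = sin(60) = sqrt(3)/2
Using R = v0^2 * sin(2*theta) / g
R = 43^2 * (sqrt(3)/2) / 10
R = 1849 * sqrt(3) / 20
R = 1849/20*sqrt(3) m

1849/20*sqrt(3) m


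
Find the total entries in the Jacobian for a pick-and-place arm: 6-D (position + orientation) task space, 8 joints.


Given: task space dimension = 6, joints = 8
Jacobian is a 6 x 8 matrix
Total entries = rows * columns
Total = 6 * 8
Total = 48

48


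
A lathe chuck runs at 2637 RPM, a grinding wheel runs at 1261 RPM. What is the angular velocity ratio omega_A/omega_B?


Given: RPM_A = 2637, RPM_B = 1261
omega = 2*pi*RPM/60, so omega_A/omega_B = RPM_A / RPM_B
omega_A/omega_B = 2637 / 1261
omega_A/omega_B = 2637/1261

2637/1261


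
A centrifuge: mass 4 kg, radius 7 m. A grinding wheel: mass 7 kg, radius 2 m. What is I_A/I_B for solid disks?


Given: M1=4 kg, R1=7 m, M2=7 kg, R2=2 m
For a disk: I = (1/2)*M*R^2, so I_A/I_B = (M1*R1^2)/(M2*R2^2)
M1*R1^2 = 4*49 = 196
M2*R2^2 = 7*4 = 28
I_A/I_B = 196/28 = 7

7


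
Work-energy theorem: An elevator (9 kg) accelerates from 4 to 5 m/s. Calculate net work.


Given: m = 9 kg, v0 = 4 m/s, v = 5 m/s
Using W = (1/2)*m*(v^2 - v0^2)
v^2 = 5^2 = 25
v0^2 = 4^2 = 16
v^2 - v0^2 = 25 - 16 = 9
W = (1/2)*9*9 = 81/2 J

81/2 J


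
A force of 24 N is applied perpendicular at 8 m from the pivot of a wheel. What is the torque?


Given: F = 24 N, r = 8 m, angle = 90 deg (perpendicular)
Using tau = F * r * sin(90)
sin(90) = 1
tau = 24 * 8 * 1
tau = 192 Nm

192 Nm


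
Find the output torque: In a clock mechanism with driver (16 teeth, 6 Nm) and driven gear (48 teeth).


Given: N1 = 16, N2 = 48, T1 = 6 Nm
Using T2/T1 = N2/N1
T2 = T1 * N2 / N1
T2 = 6 * 48 / 16
T2 = 288 / 16
T2 = 18 Nm

18 Nm


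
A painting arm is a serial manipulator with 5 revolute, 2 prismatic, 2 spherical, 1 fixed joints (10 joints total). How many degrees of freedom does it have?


Given: serial robot with 5 revolute, 2 prismatic, 2 spherical, 1 fixed joints
DOF contribution per joint type: revolute=1, prismatic=1, spherical=3, fixed=0
DOF = 5*1 + 2*1 + 2*3 + 1*0
DOF = 13

13


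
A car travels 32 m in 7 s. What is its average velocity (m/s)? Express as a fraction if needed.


Given: distance d = 32 m, time t = 7 s
Using v = d / t
v = 32 / 7
v = 32/7 m/s

32/7 m/s


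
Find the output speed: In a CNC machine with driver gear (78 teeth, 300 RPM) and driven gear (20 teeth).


Given: N1 = 78 teeth, w1 = 300 RPM, N2 = 20 teeth
Using N1*w1 = N2*w2
w2 = N1*w1 / N2
w2 = 78*300 / 20
w2 = 23400 / 20
w2 = 1170 RPM

1170 RPM


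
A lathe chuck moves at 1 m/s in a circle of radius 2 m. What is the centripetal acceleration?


Given: v = 1 m/s, r = 2 m
Using a_c = v^2 / r
a_c = 1^2 / 2
a_c = 1 / 2
a_c = 1/2 m/s^2

1/2 m/s^2


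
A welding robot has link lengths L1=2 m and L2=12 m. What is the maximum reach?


Given: L1 = 2 m, L2 = 12 m
For a 2-link planar arm, max reach = L1 + L2 (fully extended)
Max reach = 2 + 12
Max reach = 14 m

14 m


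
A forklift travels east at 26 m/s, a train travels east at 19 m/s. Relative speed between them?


Given: v_A = 26 m/s east, v_B = 19 m/s east
Both move in the same direction; relative speed = |v_A - v_B|
|26 - 19| = |7|
= 7 m/s

7 m/s


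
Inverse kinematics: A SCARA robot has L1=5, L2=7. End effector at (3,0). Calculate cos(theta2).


Given: L1 = 5, L2 = 7, target (x, y) = (3, 0)
Using cos(theta2) = (x^2 + y^2 - L1^2 - L2^2) / (2*L1*L2)
x^2 + y^2 = 3^2 + 0 = 9
L1^2 + L2^2 = 25 + 49 = 74
Numerator = 9 - 74 = -65
Denominator = 2*5*7 = 70
cos(theta2) = -65/70 = -13/14

-13/14


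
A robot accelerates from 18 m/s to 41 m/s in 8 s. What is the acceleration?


Given: initial velocity v0 = 18 m/s, final velocity v = 41 m/s, time t = 8 s
Using a = (v - v0) / t
a = (41 - 18) / 8
a = 23 / 8
a = 23/8 m/s^2

23/8 m/s^2


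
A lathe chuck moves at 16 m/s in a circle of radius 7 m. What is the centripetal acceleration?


Given: v = 16 m/s, r = 7 m
Using a_c = v^2 / r
a_c = 16^2 / 7
a_c = 256 / 7
a_c = 256/7 m/s^2

256/7 m/s^2


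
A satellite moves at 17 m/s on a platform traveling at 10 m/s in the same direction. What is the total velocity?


Given: object velocity = 17 m/s, platform velocity = 10 m/s (same direction)
Using classical velocity addition: v_total = v_object + v_platform
v_total = 17 + 10
v_total = 27 m/s

27 m/s


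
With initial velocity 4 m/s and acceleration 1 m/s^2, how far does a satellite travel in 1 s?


Given: v0 = 4 m/s, a = 1 m/s^2, t = 1 s
Using s = v0*t + (1/2)*a*t^2
s = 4*1 + (1/2)*1*1^2
s = 4 + (1/2)*1
s = 4 + 1/2
s = 9/2

9/2 m


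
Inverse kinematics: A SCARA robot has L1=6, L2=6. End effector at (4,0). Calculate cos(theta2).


Given: L1 = 6, L2 = 6, target (x, y) = (4, 0)
Using cos(theta2) = (x^2 + y^2 - L1^2 - L2^2) / (2*L1*L2)
x^2 + y^2 = 4^2 + 0 = 16
L1^2 + L2^2 = 36 + 36 = 72
Numerator = 16 - 72 = -56
Denominator = 2*6*6 = 72
cos(theta2) = -56/72 = -7/9

-7/9


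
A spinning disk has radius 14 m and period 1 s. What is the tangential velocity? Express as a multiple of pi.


Given: radius r = 14 m, period T = 1 s
Using v = 2*pi*r / T
v = 2*pi*14 / 1
v = 28*pi / 1
v = 28*pi m/s

28*pi m/s


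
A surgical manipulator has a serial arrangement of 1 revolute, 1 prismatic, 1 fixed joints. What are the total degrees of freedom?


Given: serial robot with 1 revolute, 1 prismatic, 1 fixed joints
DOF contribution per joint type: revolute=1, prismatic=1, spherical=3, fixed=0
DOF = 1*1 + 1*1 + 1*0
DOF = 2

2


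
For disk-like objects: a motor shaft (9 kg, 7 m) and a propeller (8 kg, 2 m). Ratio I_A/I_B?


Given: M1=9 kg, R1=7 m, M2=8 kg, R2=2 m
For a disk: I = (1/2)*M*R^2, so I_A/I_B = (M1*R1^2)/(M2*R2^2)
M1*R1^2 = 9*49 = 441
M2*R2^2 = 8*4 = 32
I_A/I_B = 441/32 = 441/32

441/32


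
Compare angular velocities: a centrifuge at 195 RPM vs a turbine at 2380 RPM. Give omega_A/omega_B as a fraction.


Given: RPM_A = 195, RPM_B = 2380
omega = 2*pi*RPM/60, so omega_A/omega_B = RPM_A / RPM_B
omega_A/omega_B = 195 / 2380
omega_A/omega_B = 39/476

39/476


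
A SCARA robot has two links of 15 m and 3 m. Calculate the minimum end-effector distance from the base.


Given: L1 = 15 m, L2 = 3 m
For a 2-link planar arm, min reach = |L1 - L2| (second link folded back)
Min reach = |15 - 3|
Min reach = 12 m

12 m


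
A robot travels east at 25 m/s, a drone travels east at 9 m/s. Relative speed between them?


Given: v_A = 25 m/s east, v_B = 9 m/s east
Both move in the same direction; relative speed = |v_A - v_B|
|25 - 9| = |16|
= 16 m/s

16 m/s


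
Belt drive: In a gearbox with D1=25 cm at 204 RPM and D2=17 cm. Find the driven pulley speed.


Given: D1 = 25 cm, w1 = 204 RPM, D2 = 17 cm
Using D1*w1 = D2*w2
w2 = D1*w1 / D2
w2 = 25*204 / 17
w2 = 5100 / 17
w2 = 300 RPM

300 RPM


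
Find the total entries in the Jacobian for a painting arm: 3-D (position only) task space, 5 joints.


Given: task space dimension = 3, joints = 5
Jacobian is a 3 x 5 matrix
Total entries = rows * columns
Total = 3 * 5
Total = 15

15


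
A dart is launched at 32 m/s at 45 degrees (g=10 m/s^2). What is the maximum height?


Given: v0 = 32 m/s, theta = 45 deg, g = 10 m/s^2
sin^2(45) = 1/2
Using H = v0^2 * sin^2(theta) / (2*g)
H = 32^2 * 1/2 / (2*10)
H = 1024 * 1/2 / 20
H = 512 / 20
H = 128/5 m

128/5 m


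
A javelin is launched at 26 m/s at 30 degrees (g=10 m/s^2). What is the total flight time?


Given: v0 = 26 m/s, theta = 30 deg, g = 10 m/s^2
sin(30) = 1/2
Using T = 2*v0*sin(theta) / g
T = 2*26*1/2 / 10
T = 26 / 10
T = 13/5 s

13/5 s


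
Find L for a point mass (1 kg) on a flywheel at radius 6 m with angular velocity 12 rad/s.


Given: m = 1 kg, r = 6 m, omega = 12 rad/s
For a point mass: I = m*r^2
I = 1*6^2 = 1*36 = 36
L = I*omega = 36*12
L = 432 kg*m^2/s

432 kg*m^2/s


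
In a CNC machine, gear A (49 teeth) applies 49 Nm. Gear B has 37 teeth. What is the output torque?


Given: N1 = 49, N2 = 37, T1 = 49 Nm
Using T2/T1 = N2/N1
T2 = T1 * N2 / N1
T2 = 49 * 37 / 49
T2 = 1813 / 49
T2 = 37 Nm

37 Nm


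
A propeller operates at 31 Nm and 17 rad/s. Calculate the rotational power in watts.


Given: tau = 31 Nm, omega = 17 rad/s
Using P = tau * omega
P = 31 * 17
P = 527 W

527 W


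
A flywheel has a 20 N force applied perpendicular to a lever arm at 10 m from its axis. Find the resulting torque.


Given: F = 20 N, r = 10 m, angle = 90 deg (perpendicular)
Using tau = F * r * sin(90)
sin(90) = 1
tau = 20 * 10 * 1
tau = 200 Nm

200 Nm


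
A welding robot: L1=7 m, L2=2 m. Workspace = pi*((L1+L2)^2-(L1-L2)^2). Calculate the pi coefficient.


Given: L1 = 7, L2 = 2
(L1+L2)^2 = (9)^2 = 81
(L1-L2)^2 = (5)^2 = 25
Difference = 81 - 25 = 56
This equals 4*L1*L2 = 4*7*2 = 56
Workspace area = 56*pi

56


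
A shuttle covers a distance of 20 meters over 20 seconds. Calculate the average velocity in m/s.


Given: distance d = 20 m, time t = 20 s
Using v = d / t
v = 20 / 20
v = 1 m/s

1 m/s


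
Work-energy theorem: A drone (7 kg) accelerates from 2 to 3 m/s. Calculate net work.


Given: m = 7 kg, v0 = 2 m/s, v = 3 m/s
Using W = (1/2)*m*(v^2 - v0^2)
v^2 = 3^2 = 9
v0^2 = 2^2 = 4
v^2 - v0^2 = 9 - 4 = 5
W = (1/2)*7*5 = 35/2 J

35/2 J


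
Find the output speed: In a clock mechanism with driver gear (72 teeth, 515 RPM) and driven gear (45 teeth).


Given: N1 = 72 teeth, w1 = 515 RPM, N2 = 45 teeth
Using N1*w1 = N2*w2
w2 = N1*w1 / N2
w2 = 72*515 / 45
w2 = 37080 / 45
w2 = 824 RPM

824 RPM


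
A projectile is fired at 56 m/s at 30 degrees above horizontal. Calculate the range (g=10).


Given: v0 = 56 m/s, theta = 30 deg, g = 10 m/s^2
sin(2*30) = sin(60) = sqrt(3)/2
Using R = v0^2 * sin(2*theta) / g
R = 56^2 * (sqrt(3)/2) / 10
R = 3136 * sqrt(3) / 20
R = 784/5*sqrt(3) m

784/5*sqrt(3) m


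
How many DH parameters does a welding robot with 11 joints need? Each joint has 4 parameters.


Given: 11 joints, 4 DH parameters per joint (d, theta, a, alpha)
Total DH parameters = number_of_joints * 4
Total = 11 * 4
Total = 44

44


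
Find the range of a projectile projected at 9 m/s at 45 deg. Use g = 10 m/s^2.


Given: v0 = 9 m/s, theta = 45 deg, g = 10 m/s^2
sin(2*45) = sin(90) = 1
Using R = v0^2 * sin(2*theta) / g
R = 9^2 * 1 / 10
R = 81 / 10
R = 81/10 m

81/10 m


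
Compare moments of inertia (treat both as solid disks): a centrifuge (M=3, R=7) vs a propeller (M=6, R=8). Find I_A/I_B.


Given: M1=3 kg, R1=7 m, M2=6 kg, R2=8 m
For a disk: I = (1/2)*M*R^2, so I_A/I_B = (M1*R1^2)/(M2*R2^2)
M1*R1^2 = 3*49 = 147
M2*R2^2 = 6*64 = 384
I_A/I_B = 147/384 = 49/128

49/128


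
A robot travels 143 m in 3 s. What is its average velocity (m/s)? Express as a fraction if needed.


Given: distance d = 143 m, time t = 3 s
Using v = d / t
v = 143 / 3
v = 143/3 m/s

143/3 m/s


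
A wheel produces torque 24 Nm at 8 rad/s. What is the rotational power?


Given: tau = 24 Nm, omega = 8 rad/s
Using P = tau * omega
P = 24 * 8
P = 192 W

192 W


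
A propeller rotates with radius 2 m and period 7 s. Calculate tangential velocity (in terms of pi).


Given: radius r = 2 m, period T = 7 s
Using v = 2*pi*r / T
v = 2*pi*2 / 7
v = 4*pi / 7
v = 4/7*pi m/s

4/7*pi m/s


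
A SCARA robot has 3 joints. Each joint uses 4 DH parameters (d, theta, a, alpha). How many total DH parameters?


Given: 3 joints, 4 DH parameters per joint (d, theta, a, alpha)
Total DH parameters = number_of_joints * 4
Total = 3 * 4
Total = 12

12


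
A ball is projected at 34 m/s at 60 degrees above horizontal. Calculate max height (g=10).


Given: v0 = 34 m/s, theta = 60 deg, g = 10 m/s^2
sin^2(60) = 3/4
Using H = v0^2 * sin^2(theta) / (2*g)
H = 34^2 * 3/4 / (2*10)
H = 1156 * 3/4 / 20
H = 867 / 20
H = 867/20 m

867/20 m


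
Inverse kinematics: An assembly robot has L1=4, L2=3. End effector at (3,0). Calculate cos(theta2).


Given: L1 = 4, L2 = 3, target (x, y) = (3, 0)
Using cos(theta2) = (x^2 + y^2 - L1^2 - L2^2) / (2*L1*L2)
x^2 + y^2 = 3^2 + 0 = 9
L1^2 + L2^2 = 16 + 9 = 25
Numerator = 9 - 25 = -16
Denominator = 2*4*3 = 24
cos(theta2) = -16/24 = -2/3

-2/3


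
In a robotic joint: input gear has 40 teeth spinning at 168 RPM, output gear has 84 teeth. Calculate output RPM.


Given: N1 = 40 teeth, w1 = 168 RPM, N2 = 84 teeth
Using N1*w1 = N2*w2
w2 = N1*w1 / N2
w2 = 40*168 / 84
w2 = 6720 / 84
w2 = 80 RPM

80 RPM


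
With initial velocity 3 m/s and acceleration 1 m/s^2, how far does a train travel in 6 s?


Given: v0 = 3 m/s, a = 1 m/s^2, t = 6 s
Using s = v0*t + (1/2)*a*t^2
s = 3*6 + (1/2)*1*6^2
s = 18 + (1/2)*36
s = 18 + 18
s = 36

36 m


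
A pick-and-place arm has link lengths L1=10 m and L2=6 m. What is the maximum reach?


Given: L1 = 10 m, L2 = 6 m
For a 2-link planar arm, max reach = L1 + L2 (fully extended)
Max reach = 10 + 6
Max reach = 16 m

16 m


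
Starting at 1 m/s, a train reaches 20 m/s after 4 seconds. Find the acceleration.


Given: initial velocity v0 = 1 m/s, final velocity v = 20 m/s, time t = 4 s
Using a = (v - v0) / t
a = (20 - 1) / 4
a = 19 / 4
a = 19/4 m/s^2

19/4 m/s^2


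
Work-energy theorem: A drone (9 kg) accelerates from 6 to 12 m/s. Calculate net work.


Given: m = 9 kg, v0 = 6 m/s, v = 12 m/s
Using W = (1/2)*m*(v^2 - v0^2)
v^2 = 12^2 = 144
v0^2 = 6^2 = 36
v^2 - v0^2 = 144 - 36 = 108
W = (1/2)*9*108 = 486 J

486 J


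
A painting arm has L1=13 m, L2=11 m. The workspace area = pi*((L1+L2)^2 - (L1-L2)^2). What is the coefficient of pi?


Given: L1 = 13, L2 = 11
(L1+L2)^2 = (24)^2 = 576
(L1-L2)^2 = (2)^2 = 4
Difference = 576 - 4 = 572
This equals 4*L1*L2 = 4*13*11 = 572
Workspace area = 572*pi

572


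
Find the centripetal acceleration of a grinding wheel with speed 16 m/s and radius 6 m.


Given: v = 16 m/s, r = 6 m
Using a_c = v^2 / r
a_c = 16^2 / 6
a_c = 256 / 6
a_c = 128/3 m/s^2

128/3 m/s^2


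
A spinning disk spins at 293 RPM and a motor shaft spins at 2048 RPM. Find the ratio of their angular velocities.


Given: RPM_A = 293, RPM_B = 2048
omega = 2*pi*RPM/60, so omega_A/omega_B = RPM_A / RPM_B
omega_A/omega_B = 293 / 2048
omega_A/omega_B = 293/2048

293/2048


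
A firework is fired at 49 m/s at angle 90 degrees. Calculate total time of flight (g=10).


Given: v0 = 49 m/s, theta = 90 deg, g = 10 m/s^2
sin(90) = 1
Using T = 2*v0*sin(theta) / g
T = 2*49*1 / 10
T = 98 / 10
T = 49/5 s

49/5 s


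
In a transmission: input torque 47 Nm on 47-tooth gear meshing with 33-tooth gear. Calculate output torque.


Given: N1 = 47, N2 = 33, T1 = 47 Nm
Using T2/T1 = N2/N1
T2 = T1 * N2 / N1
T2 = 47 * 33 / 47
T2 = 1551 / 47
T2 = 33 Nm

33 Nm


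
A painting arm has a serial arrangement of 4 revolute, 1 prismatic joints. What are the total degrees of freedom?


Given: serial robot with 4 revolute, 1 prismatic joints
DOF contribution per joint type: revolute=1, prismatic=1, spherical=3, fixed=0
DOF = 4*1 + 1*1
DOF = 5

5


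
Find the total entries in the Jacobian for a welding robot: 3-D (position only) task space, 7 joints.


Given: task space dimension = 3, joints = 7
Jacobian is a 3 x 7 matrix
Total entries = rows * columns
Total = 3 * 7
Total = 21

21


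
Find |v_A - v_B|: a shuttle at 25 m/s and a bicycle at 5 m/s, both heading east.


Given: v_A = 25 m/s east, v_B = 5 m/s east
Both move in the same direction; relative speed = |v_A - v_B|
|25 - 5| = |20|
= 20 m/s

20 m/s


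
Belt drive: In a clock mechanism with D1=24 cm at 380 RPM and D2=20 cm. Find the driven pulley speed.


Given: D1 = 24 cm, w1 = 380 RPM, D2 = 20 cm
Using D1*w1 = D2*w2
w2 = D1*w1 / D2
w2 = 24*380 / 20
w2 = 9120 / 20
w2 = 456 RPM

456 RPM


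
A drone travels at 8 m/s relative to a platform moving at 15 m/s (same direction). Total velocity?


Given: object velocity = 8 m/s, platform velocity = 15 m/s (same direction)
Using classical velocity addition: v_total = v_object + v_platform
v_total = 8 + 15
v_total = 23 m/s

23 m/s


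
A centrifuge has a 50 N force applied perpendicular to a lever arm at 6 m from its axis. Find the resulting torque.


Given: F = 50 N, r = 6 m, angle = 90 deg (perpendicular)
Using tau = F * r * sin(90)
sin(90) = 1
tau = 50 * 6 * 1
tau = 300 Nm

300 Nm


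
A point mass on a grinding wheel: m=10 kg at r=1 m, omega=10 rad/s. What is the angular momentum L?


Given: m = 10 kg, r = 1 m, omega = 10 rad/s
For a point mass: I = m*r^2
I = 10*1^2 = 10*1 = 10
L = I*omega = 10*10
L = 100 kg*m^2/s

100 kg*m^2/s


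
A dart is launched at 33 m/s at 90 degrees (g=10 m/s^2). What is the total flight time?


Given: v0 = 33 m/s, theta = 90 deg, g = 10 m/s^2
sin(90) = 1
Using T = 2*v0*sin(theta) / g
T = 2*33*1 / 10
T = 66 / 10
T = 33/5 s

33/5 s


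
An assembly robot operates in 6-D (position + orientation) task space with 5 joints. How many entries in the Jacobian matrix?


Given: task space dimension = 6, joints = 5
Jacobian is a 6 x 5 matrix
Total entries = rows * columns
Total = 6 * 5
Total = 30

30


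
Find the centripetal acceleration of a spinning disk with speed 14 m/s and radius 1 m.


Given: v = 14 m/s, r = 1 m
Using a_c = v^2 / r
a_c = 14^2 / 1
a_c = 196 / 1
a_c = 196 m/s^2

196 m/s^2


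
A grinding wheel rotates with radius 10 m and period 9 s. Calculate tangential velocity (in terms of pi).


Given: radius r = 10 m, period T = 9 s
Using v = 2*pi*r / T
v = 2*pi*10 / 9
v = 20*pi / 9
v = 20/9*pi m/s

20/9*pi m/s


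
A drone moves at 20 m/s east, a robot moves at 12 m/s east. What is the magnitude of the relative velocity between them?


Given: v_A = 20 m/s east, v_B = 12 m/s east
Both move in the same direction; relative speed = |v_A - v_B|
|20 - 12| = |8|
= 8 m/s

8 m/s


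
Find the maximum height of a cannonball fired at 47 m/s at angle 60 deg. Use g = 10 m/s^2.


Given: v0 = 47 m/s, theta = 60 deg, g = 10 m/s^2
sin^2(60) = 3/4
Using H = v0^2 * sin^2(theta) / (2*g)
H = 47^2 * 3/4 / (2*10)
H = 2209 * 3/4 / 20
H = 6627/4 / 20
H = 6627/80 m

6627/80 m


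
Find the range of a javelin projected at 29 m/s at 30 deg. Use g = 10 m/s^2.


Given: v0 = 29 m/s, theta = 30 deg, g = 10 m/s^2
sin(2*30) = sin(60) = sqrt(3)/2
Using R = v0^2 * sin(2*theta) / g
R = 29^2 * (sqrt(3)/2) / 10
R = 841 * sqrt(3) / 20
R = 841/20*sqrt(3) m

841/20*sqrt(3) m


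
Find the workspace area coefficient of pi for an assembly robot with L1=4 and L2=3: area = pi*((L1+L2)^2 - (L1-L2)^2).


Given: L1 = 4, L2 = 3
(L1+L2)^2 = (7)^2 = 49
(L1-L2)^2 = (1)^2 = 1
Difference = 49 - 1 = 48
This equals 4*L1*L2 = 4*4*3 = 48
Workspace area = 48*pi

48


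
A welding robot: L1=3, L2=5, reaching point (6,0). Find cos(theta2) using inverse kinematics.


Given: L1 = 3, L2 = 5, target (x, y) = (6, 0)
Using cos(theta2) = (x^2 + y^2 - L1^2 - L2^2) / (2*L1*L2)
x^2 + y^2 = 6^2 + 0 = 36
L1^2 + L2^2 = 9 + 25 = 34
Numerator = 36 - 34 = 2
Denominator = 2*3*5 = 30
cos(theta2) = 2/30 = 1/15

1/15


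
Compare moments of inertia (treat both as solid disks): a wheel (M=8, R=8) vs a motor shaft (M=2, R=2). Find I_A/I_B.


Given: M1=8 kg, R1=8 m, M2=2 kg, R2=2 m
For a disk: I = (1/2)*M*R^2, so I_A/I_B = (M1*R1^2)/(M2*R2^2)
M1*R1^2 = 8*64 = 512
M2*R2^2 = 2*4 = 8
I_A/I_B = 512/8 = 64

64


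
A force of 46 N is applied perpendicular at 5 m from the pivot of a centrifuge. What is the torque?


Given: F = 46 N, r = 5 m, angle = 90 deg (perpendicular)
Using tau = F * r * sin(90)
sin(90) = 1
tau = 46 * 5 * 1
tau = 230 Nm

230 Nm


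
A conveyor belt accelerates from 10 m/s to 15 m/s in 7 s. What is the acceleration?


Given: initial velocity v0 = 10 m/s, final velocity v = 15 m/s, time t = 7 s
Using a = (v - v0) / t
a = (15 - 10) / 7
a = 5 / 7
a = 5/7 m/s^2

5/7 m/s^2


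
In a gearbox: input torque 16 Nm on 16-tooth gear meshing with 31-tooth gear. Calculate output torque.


Given: N1 = 16, N2 = 31, T1 = 16 Nm
Using T2/T1 = N2/N1
T2 = T1 * N2 / N1
T2 = 16 * 31 / 16
T2 = 496 / 16
T2 = 31 Nm

31 Nm


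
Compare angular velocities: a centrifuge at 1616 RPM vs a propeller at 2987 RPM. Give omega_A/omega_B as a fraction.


Given: RPM_A = 1616, RPM_B = 2987
omega = 2*pi*RPM/60, so omega_A/omega_B = RPM_A / RPM_B
omega_A/omega_B = 1616 / 2987
omega_A/omega_B = 1616/2987

1616/2987
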